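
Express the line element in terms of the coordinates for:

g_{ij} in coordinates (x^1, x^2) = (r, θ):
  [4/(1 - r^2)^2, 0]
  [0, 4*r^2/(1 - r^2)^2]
ds^2 = g_{ij} dx^i dx^j; only the non-zero components contribute.
ds^2 = (4/(1 - r^2)^2) dr^2 + (4*r^2/(1 - r^2)^2) dθ^2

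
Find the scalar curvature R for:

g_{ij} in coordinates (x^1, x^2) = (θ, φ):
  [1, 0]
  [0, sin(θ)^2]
Non-zero Christoffel symbols (Γ^k_{ij} = Γ^k_{ji}):
Γ^θ_{φ φ} = -sin(2*θ)/2
Γ^φ_{θ φ} = 1/tan(θ)
Ricci tensor (R_{ij} = R^k_{ikj}): R_{θθ} = 1, R_{θφ} = 0, R_{φφ} = sin(θ)^2
Inverse metric: g^{θθ} = 1, g^{φφ} = 1/sin(θ)^2
R = g^{ij} R_{ij} = (1)(1) + (1/sin(θ)^2)(sin(θ)^2) = 2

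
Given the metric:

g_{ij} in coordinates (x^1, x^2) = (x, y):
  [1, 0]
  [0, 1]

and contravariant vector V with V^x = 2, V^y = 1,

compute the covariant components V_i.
V_i = g_{ij} V^j:
V_x = (1)(2) + (0)(1) = 2
V_y = (0)(2) + (1)(1) = 1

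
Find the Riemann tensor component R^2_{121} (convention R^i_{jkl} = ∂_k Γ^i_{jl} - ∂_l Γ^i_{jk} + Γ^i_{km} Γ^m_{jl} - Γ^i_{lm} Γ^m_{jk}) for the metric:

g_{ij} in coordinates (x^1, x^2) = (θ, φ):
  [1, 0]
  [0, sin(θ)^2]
Non-zero Christoffel symbols (Γ^k_{ij} = Γ^k_{ji}):
Γ^θ_{φ φ} = -sin(2*θ)/2
Γ^φ_{θ φ} = 1/tan(θ)
R^φ_{θ φ θ} = ∂_φ Γ^φ_{θ θ} - ∂_θ Γ^φ_{θ φ} + Γ^φ_{φ m} Γ^m_{θ θ} - Γ^φ_{θ m} Γ^m_{θ φ}
  = (0) - (-1/sin(θ)^2) + (0) - (1/tan(θ)^2) = 1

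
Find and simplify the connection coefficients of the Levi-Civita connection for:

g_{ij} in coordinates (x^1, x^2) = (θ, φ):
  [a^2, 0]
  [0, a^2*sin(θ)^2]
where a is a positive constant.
Using Γ^k_{ij} = (1/2) g^{km} (∂_i g_{mj} + ∂_j g_{mi} - ∂_m g_{ij}); the metric is diagonal, so only the m = k term contributes.
Non-zero symbols (using the symmetry Γ^k_{ij} = Γ^k_{ji}):
Γ^θ_{φ φ} = (1/2) g^{θθ} (∂_φ g_{θφ} + ∂_φ g_{θφ} - ∂_θ g_{φφ}) = (1/2)(1/a^2)((0) + (0) - (a^2*sin(2*θ))) = -sin(2*θ)/2
Γ^φ_{θ φ} = (1/2) g^{φφ} (∂_θ g_{φφ} + ∂_φ g_{φθ} - ∂_φ g_{θφ}) = (1/2)(1/(a^2*sin(θ)^2))((a^2*sin(2*θ)) + (0) - (0)) = 1/tan(θ)
All other Christoffel symbols are zero.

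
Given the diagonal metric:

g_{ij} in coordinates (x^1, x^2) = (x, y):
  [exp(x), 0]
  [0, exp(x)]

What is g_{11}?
With x^1 = x, x^2 = y, g_{11} = g_{xx} is the row-1, column-1 entry of the matrix.
g_{11} = exp(x)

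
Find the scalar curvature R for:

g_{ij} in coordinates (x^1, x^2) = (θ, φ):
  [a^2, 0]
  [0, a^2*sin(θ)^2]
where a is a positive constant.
Non-zero Christoffel symbols (Γ^k_{ij} = Γ^k_{ji}):
Γ^θ_{φ φ} = -sin(2*θ)/2
Γ^φ_{θ φ} = 1/tan(θ)
Ricci tensor (R_{ij} = R^k_{ikj}): R_{θθ} = 1, R_{θφ} = 0, R_{φφ} = sin(θ)^2
Inverse metric: g^{θθ} = 1/a^2, g^{φφ} = 1/(a^2*sin(θ)^2)
R = g^{ij} R_{ij} = (1/a^2)(1) + (1/(a^2*sin(θ)^2))(sin(θ)^2) = 2/a^2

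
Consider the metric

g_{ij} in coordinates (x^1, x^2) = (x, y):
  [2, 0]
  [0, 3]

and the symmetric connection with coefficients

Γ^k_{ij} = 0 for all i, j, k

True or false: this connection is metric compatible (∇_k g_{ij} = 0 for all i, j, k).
Using ∇_k g_{ij} = ∂_k g_{ij} - Γ^m_{ki} g_{mj} - Γ^m_{kj} g_{im}:
e.g. ∇_x g_{xy} = (0) - (0) - (0) = 0
Every component ∇_k g_{ij} vanishes: the connection is metric compatible.
True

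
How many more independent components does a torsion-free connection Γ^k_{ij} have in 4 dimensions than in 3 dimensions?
Independent components in n dimensions: n × n(n+1)/2 = n^2(n+1)/2.
4D: 4 × 10 = 40
3D: 3 × 6 = 18
Difference = 40 - 18 = 22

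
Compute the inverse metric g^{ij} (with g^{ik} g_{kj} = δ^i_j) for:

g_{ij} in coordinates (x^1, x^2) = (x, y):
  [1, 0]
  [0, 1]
The metric is diagonal, so g^{ij} is diagonal with entries 1/g_{ii}: diag(1, 1).
g^{ij}:
  [1, 0]
  [0, 1]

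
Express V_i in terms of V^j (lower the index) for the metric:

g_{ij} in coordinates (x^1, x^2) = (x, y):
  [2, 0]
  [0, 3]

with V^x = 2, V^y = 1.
V_i = g_{ij} V^j:
V_x = (2)(2) + (0)(1) = 4
V_y = (0)(2) + (3)(1) = 3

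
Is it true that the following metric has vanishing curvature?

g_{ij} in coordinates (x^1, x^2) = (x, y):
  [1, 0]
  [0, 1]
All metric components are constant, so every Christoffel symbol vanishes and R^i_{jkl} = 0.
Yes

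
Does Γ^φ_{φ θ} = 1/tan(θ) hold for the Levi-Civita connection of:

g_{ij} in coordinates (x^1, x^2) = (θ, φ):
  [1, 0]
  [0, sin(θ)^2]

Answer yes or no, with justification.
Γ^φ_{φ θ} = (1/2) g^{φφ} (∂_φ g_{φθ} + ∂_θ g_{φφ} - ∂_φ g_{φθ}) = (1/2)(1/sin(θ)^2)((0) + (sin(2*θ)) - (0)) = 1/tan(θ)
This equals the proposed value 1/tan(θ).
Yes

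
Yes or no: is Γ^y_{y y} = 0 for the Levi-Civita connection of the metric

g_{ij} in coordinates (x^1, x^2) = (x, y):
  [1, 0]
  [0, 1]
Γ^y_{y y} = (1/2) g^{yy} (∂_y g_{yy} + ∂_y g_{yy} - ∂_y g_{yy}) = (1/2)(1)((0) + (0) - (0)) = 0
This equals the proposed value 0.
Yes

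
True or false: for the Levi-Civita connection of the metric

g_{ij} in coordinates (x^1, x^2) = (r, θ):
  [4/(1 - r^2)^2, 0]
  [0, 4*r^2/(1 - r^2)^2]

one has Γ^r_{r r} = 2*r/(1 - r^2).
Γ^r_{r r} = (1/2) g^{rr} (∂_r g_{rr} + ∂_r g_{rr} - ∂_r g_{rr}) = (1/2)((1 - r^2)^2/4)((16*r/(1 - r^2)^3) + (16*r/(1 - r^2)^3) - (16*r/(1 - r^2)^3)) = 2*r/(1 - r^2)
This equals the proposed value 2*r/(1 - r^2).
True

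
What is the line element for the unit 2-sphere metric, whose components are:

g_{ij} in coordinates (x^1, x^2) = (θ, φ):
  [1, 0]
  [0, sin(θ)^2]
ds^2 = g_{ij} dx^i dx^j; only the non-zero components contribute.
ds^2 = dθ^2 + sin(θ)^2 dφ^2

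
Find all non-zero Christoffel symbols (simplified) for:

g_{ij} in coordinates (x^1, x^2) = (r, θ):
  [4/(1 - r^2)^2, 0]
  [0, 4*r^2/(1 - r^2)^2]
Using Γ^k_{ij} = (1/2) g^{km} (∂_i g_{mj} + ∂_j g_{mi} - ∂_m g_{ij}); the metric is diagonal, so only the m = k term contributes.
Non-zero symbols (using the symmetry Γ^k_{ij} = Γ^k_{ji}):
Γ^r_{r r} = (1/2) g^{rr} (∂_r g_{rr} + ∂_r g_{rr} - ∂_r g_{rr}) = (1/2)((1 - r^2)^2/4)((16*r/(1 - r^2)^3) + (16*r/(1 - r^2)^3) - (16*r/(1 - r^2)^3)) = 2*r/(1 - r^2)
Γ^r_{θ θ} = (1/2) g^{rr} (∂_θ g_{rθ} + ∂_θ g_{rθ} - ∂_r g_{θθ}) = (1/2)((1 - r^2)^2/4)((0) + (0) - (-8*(r^3 + r)/(r^2 - 1)^3)) = (r^3 + r)/(r^2 - 1)
Γ^θ_{r θ} = (1/2) g^{θθ} (∂_r g_{θθ} + ∂_θ g_{θr} - ∂_θ g_{rθ}) = (1/2)((1 - r^2)^2/(4*r^2))((-8*(r^3 + r)/(r^2 - 1)^3) + (0) - (0)) = (-r^2 - 1)/(r^3 - r)
All other Christoffel symbols are zero.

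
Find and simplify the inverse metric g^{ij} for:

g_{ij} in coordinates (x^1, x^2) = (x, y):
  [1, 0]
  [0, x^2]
The metric is diagonal, so g^{ij} is diagonal with entries 1/g_{ii}: diag(1, 1/(x^2)).
g^{ij}:
  [1, 0]
  [0, 1/x^2]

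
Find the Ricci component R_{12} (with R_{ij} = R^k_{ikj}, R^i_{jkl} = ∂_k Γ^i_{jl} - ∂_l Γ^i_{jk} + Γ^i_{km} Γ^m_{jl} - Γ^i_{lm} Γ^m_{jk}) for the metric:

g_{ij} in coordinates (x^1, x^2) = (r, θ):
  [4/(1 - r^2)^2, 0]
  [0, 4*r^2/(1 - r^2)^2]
Non-zero Christoffel symbols (Γ^k_{ij} = Γ^k_{ji}):
Γ^r_{r r} = 2*r/(1 - r^2)
Γ^r_{θ θ} = (r^3 + r)/(r^2 - 1)
Γ^θ_{r θ} = (-r^2 - 1)/(r^3 - r)
R^r_{r r θ} = 0 (a repeated index in an antisymmetric pair)
R^θ_{r θ θ} = 0 (a repeated index in an antisymmetric pair)
R_{rθ} = R^r_{r r θ} + R^θ_{r θ θ} = (0) + (0) = 0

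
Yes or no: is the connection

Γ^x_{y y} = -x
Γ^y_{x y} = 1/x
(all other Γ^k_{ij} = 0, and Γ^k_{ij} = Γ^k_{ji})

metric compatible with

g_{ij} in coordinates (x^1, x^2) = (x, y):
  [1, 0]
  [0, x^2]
Using ∇_k g_{ij} = ∂_k g_{ij} - Γ^m_{ki} g_{mj} - Γ^m_{kj} g_{im}:
e.g. ∇_x g_{yy} = (2*x) - (x) - (x) = 0
Every component ∇_k g_{ij} vanishes: the connection is metric compatible.
Yes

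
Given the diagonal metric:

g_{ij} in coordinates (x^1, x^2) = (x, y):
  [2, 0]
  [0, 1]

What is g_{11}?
With x^1 = x, x^2 = y, g_{11} = g_{xx} is the row-1, column-1 entry of the matrix.
g_{11} = 2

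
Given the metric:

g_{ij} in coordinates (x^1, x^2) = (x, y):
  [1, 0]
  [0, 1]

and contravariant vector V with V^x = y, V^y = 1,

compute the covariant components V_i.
V_i = g_{ij} V^j:
V_x = (1)(y) + (0)(1) = y
V_y = (0)(y) + (1)(1) = 1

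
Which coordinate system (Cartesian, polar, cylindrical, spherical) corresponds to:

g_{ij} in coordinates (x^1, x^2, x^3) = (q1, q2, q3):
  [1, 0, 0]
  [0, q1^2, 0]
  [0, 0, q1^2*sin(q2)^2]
The line element ds^2 = dq1^2 + q1^2 dq2^2 + q1^2 sin(q2)^2 dq3^2 is dr^2 + r^2 dθ^2 + r^2 sin(θ)^2 dφ^2 with q1 = r, q2 = θ, q3 = φ.
spherical coordinates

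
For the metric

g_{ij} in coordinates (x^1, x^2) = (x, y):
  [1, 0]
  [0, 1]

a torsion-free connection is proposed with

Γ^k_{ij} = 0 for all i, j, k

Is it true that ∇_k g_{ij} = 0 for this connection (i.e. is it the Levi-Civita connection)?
Using ∇_k g_{ij} = ∂_k g_{ij} - Γ^m_{ki} g_{mj} - Γ^m_{kj} g_{im}:
e.g. ∇_x g_{xx} = (0) - (0) - (0) = 0
Every component ∇_k g_{ij} vanishes: the connection is metric compatible.
Yes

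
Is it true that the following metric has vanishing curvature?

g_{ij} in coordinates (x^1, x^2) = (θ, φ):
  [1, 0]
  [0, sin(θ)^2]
Non-zero Christoffel symbols:
Γ^θ_{φ φ} = -sin(2*θ)/2
Γ^φ_{θ φ} = 1/tan(θ)
Ricci tensor: R_{θθ} = 1, R_{θφ} = 0, R_{φφ} = sin(θ)^2
The Ricci tensor is non-zero, so the Riemann tensor is non-zero: not flat.
No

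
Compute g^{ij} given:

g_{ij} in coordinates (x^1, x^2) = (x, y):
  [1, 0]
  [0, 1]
The metric is diagonal, so g^{ij} is diagonal with entries 1/g_{ii}: diag(1, 1).
g^{ij}:
  [1, 0]
  [0, 1]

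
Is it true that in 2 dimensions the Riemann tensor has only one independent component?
The number of independent components is n^2(n^2-1)/12 = 4·3/12 = 1 for n = 2 (e.g. R_{1212}).
Yes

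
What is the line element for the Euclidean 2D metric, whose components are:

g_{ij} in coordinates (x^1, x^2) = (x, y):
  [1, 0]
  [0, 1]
ds^2 = g_{ij} dx^i dx^j; only the non-zero components contribute.
ds^2 = dx^2 + dy^2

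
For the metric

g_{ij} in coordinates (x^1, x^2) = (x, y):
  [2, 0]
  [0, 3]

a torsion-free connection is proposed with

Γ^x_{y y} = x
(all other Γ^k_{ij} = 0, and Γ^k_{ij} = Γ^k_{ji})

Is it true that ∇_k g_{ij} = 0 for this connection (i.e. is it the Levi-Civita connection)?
Using ∇_k g_{ij} = ∂_k g_{ij} - Γ^m_{ki} g_{mj} - Γ^m_{kj} g_{im}:
∇_y g_{xy} = (0) - (0) - (2*x) = -2*x ≠ 0
So the connection is not metric compatible (it is not the Levi-Civita connection).
No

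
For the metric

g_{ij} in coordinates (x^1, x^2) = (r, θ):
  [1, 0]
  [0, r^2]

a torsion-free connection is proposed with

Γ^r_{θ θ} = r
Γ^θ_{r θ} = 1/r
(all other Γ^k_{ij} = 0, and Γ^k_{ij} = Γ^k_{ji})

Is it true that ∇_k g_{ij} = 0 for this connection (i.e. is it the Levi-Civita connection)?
Using ∇_k g_{ij} = ∂_k g_{ij} - Γ^m_{ki} g_{mj} - Γ^m_{kj} g_{im}:
∇_θ g_{rθ} = (0) - (r) - (r) = -2*r ≠ 0
So the connection is not metric compatible (it is not the Levi-Civita connection).
No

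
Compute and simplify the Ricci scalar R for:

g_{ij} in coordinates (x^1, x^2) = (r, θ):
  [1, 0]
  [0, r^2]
Non-zero Christoffel symbols (Γ^k_{ij} = Γ^k_{ji}):
Γ^r_{θ θ} = -r
Γ^θ_{r θ} = 1/r
Ricci tensor (R_{ij} = R^k_{ikj}): R_{rr} = 0, R_{rθ} = 0, R_{θθ} = 0
Inverse metric: g^{rr} = 1, g^{θθ} = 1/r^2
R = g^{ij} R_{ij} = (1)(0) + (1/r^2)(0) = 0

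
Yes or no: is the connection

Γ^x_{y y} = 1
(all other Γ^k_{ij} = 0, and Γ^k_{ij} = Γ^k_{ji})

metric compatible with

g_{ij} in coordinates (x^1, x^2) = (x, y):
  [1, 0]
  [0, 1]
Using ∇_k g_{ij} = ∂_k g_{ij} - Γ^m_{ki} g_{mj} - Γ^m_{kj} g_{im}:
∇_y g_{xy} = (0) - (0) - (1) = -1 ≠ 0
So the connection is not metric compatible (it is not the Levi-Civita connection).
No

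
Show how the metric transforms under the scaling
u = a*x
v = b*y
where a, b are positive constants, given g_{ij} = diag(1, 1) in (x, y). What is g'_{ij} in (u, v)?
Invert the transformation: x = u/a, y = v/b
g'_{ij} = (∂x^k/∂x'^i)(∂x^l/∂x'^j) g_{kl}; with g_{kl} = δ_{kl} this is Σ_k (∂x^k/∂x'^i)(∂x^k/∂x'^j).
Jacobian: ∂x/∂u = 1/a, ∂x/∂v = 0, ∂y/∂u = 0, ∂y/∂v = 1/b
g'_{uu} = (1/a)(1/a) + (0)(0) = 1/a^2
g'_{uv} = (1/a)(0) + (0)(1/b) = 0
g'_{vv} = (0)(0) + (1/b)(1/b) = 1/b^2
g'_{ij} = diag(1/a^2, 1/b^2)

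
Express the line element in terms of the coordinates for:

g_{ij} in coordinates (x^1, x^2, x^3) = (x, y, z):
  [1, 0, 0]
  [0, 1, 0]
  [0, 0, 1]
ds^2 = g_{ij} dx^i dx^j; only the non-zero components contribute.
ds^2 = dx^2 + dy^2 + dz^2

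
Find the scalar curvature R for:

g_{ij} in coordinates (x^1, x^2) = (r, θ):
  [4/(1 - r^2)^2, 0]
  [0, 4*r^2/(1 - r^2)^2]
Non-zero Christoffel symbols (Γ^k_{ij} = Γ^k_{ji}):
Γ^r_{r r} = 2*r/(1 - r^2)
Γ^r_{θ θ} = (r^3 + r)/(r^2 - 1)
Γ^θ_{r θ} = (-r^2 - 1)/(r^3 - r)
Ricci tensor (R_{ij} = R^k_{ikj}): R_{rr} = -4/(r^2 - 1)^2, R_{rθ} = 0, R_{θθ} = -4*r^2/(r^2 - 1)^2
Inverse metric: g^{rr} = (1 - r^2)^2/4, g^{θθ} = (1 - r^2)^2/(4*r^2)
R = g^{ij} R_{ij} = ((1 - r^2)^2/4)(-4/(r^2 - 1)^2) + ((1 - r^2)^2/(4*r^2))(-4*r^2/(r^2 - 1)^2) = -2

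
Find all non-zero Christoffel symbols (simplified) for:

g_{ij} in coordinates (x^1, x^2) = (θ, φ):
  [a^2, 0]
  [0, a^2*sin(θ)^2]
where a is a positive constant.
Using Γ^k_{ij} = (1/2) g^{km} (∂_i g_{mj} + ∂_j g_{mi} - ∂_m g_{ij}); the metric is diagonal, so only the m = k term contributes.
Non-zero symbols (using the symmetry Γ^k_{ij} = Γ^k_{ji}):
Γ^θ_{φ φ} = (1/2) g^{θθ} (∂_φ g_{θφ} + ∂_φ g_{θφ} - ∂_θ g_{φφ}) = (1/2)(1/a^2)((0) + (0) - (a^2*sin(2*θ))) = -sin(2*θ)/2
Γ^φ_{θ φ} = (1/2) g^{φφ} (∂_θ g_{φφ} + ∂_φ g_{φθ} - ∂_φ g_{θφ}) = (1/2)(1/(a^2*sin(θ)^2))((a^2*sin(2*θ)) + (0) - (0)) = 1/tan(θ)
All other Christoffel symbols are zero.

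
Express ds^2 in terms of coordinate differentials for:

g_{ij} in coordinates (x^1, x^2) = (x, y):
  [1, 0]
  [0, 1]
ds^2 = g_{ij} dx^i dx^j; only the non-zero components contribute.
ds^2 = dx^2 + dy^2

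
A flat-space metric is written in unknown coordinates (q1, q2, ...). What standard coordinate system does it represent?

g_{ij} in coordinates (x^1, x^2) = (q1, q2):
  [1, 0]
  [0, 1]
All components are constant and the metric is the identity, i.e. orthonormal rectilinear coordinates.
Cartesian (2D) coordinates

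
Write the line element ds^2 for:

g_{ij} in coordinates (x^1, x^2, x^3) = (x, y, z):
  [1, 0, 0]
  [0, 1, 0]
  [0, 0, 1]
ds^2 = g_{ij} dx^i dx^j; only the non-zero components contribute.
ds^2 = dx^2 + dy^2 + dz^2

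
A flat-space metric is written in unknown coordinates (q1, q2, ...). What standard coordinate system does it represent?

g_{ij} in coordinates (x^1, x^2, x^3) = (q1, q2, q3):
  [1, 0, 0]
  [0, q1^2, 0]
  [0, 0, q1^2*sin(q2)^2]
The line element ds^2 = dq1^2 + q1^2 dq2^2 + q1^2 sin(q2)^2 dq3^2 is dr^2 + r^2 dθ^2 + r^2 sin(θ)^2 dφ^2 with q1 = r, q2 = θ, q3 = φ.
spherical coordinates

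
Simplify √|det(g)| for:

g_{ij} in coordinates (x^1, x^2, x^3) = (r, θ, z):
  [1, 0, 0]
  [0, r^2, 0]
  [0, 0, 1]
det(g) = r^2
√|det(g)| = r
Volume element: dV = r dr dθ dz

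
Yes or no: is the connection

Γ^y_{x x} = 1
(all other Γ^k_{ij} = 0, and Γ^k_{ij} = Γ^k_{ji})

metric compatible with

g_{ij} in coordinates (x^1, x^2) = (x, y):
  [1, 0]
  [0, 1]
Using ∇_k g_{ij} = ∂_k g_{ij} - Γ^m_{ki} g_{mj} - Γ^m_{kj} g_{im}:
∇_x g_{xy} = (0) - (1) - (0) = -1 ≠ 0
So the connection is not metric compatible (it is not the Levi-Civita connection).
No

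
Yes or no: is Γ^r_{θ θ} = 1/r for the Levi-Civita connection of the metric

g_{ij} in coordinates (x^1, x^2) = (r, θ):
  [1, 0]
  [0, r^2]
Γ^r_{θ θ} = (1/2) g^{rr} (∂_θ g_{rθ} + ∂_θ g_{rθ} - ∂_r g_{θθ}) = (1/2)(1)((0) + (0) - (2*r)) = -r
This differs from the proposed value 1/r.
No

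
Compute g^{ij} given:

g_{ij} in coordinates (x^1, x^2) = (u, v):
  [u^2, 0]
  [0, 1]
The metric is diagonal, so g^{ij} is diagonal with entries 1/g_{ii}: diag(1/(u^2), 1).
g^{ij}:
  [1/u^2, 0]
  [0, 1]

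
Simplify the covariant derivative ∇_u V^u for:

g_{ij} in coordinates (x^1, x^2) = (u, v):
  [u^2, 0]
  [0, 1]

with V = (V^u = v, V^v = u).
Non-zero Christoffel symbols:
Γ^u_{u u} = 1/u
∇_u V^u = ∂_u V^u + Γ^u_{u j} V^j
  = (0) + (1/u)(v) + (0)(u)
  = v/u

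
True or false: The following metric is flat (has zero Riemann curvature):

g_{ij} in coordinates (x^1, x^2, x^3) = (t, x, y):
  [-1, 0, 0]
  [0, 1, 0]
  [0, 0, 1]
All metric components are constant, so every Christoffel symbol vanishes and R^i_{jkl} = 0.
True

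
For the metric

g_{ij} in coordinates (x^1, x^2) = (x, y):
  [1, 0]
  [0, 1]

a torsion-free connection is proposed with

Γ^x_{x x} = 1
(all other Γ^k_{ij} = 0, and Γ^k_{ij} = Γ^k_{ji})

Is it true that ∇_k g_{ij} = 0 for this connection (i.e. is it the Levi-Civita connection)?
Using ∇_k g_{ij} = ∂_k g_{ij} - Γ^m_{ki} g_{mj} - Γ^m_{kj} g_{im}:
∇_x g_{xx} = (0) - (1) - (1) = -2 ≠ 0
So the connection is not metric compatible (it is not the Levi-Civita connection).
No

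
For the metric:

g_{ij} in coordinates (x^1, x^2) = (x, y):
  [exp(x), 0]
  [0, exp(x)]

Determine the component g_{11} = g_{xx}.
With x^1 = x, x^2 = y, g_{11} = g_{xx} is the row-1, column-1 entry of the matrix.
g_{11} = exp(x)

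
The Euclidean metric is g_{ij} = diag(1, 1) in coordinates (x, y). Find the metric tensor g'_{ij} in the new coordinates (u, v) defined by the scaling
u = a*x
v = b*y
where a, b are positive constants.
Invert the transformation: x = u/a, y = v/b
g'_{ij} = (∂x^k/∂x'^i)(∂x^l/∂x'^j) g_{kl}; with g_{kl} = δ_{kl} this is Σ_k (∂x^k/∂x'^i)(∂x^k/∂x'^j).
Jacobian: ∂x/∂u = 1/a, ∂x/∂v = 0, ∂y/∂u = 0, ∂y/∂v = 1/b
g'_{uu} = (1/a)(1/a) + (0)(0) = 1/a^2
g'_{uv} = (1/a)(0) + (0)(1/b) = 0
g'_{vv} = (0)(0) + (1/b)(1/b) = 1/b^2
g'_{ij} = diag(1/a^2, 1/b^2)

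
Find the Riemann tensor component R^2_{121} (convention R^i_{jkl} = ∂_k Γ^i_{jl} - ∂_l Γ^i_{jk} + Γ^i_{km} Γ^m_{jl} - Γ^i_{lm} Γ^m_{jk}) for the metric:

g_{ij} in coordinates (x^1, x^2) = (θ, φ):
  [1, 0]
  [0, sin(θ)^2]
Non-zero Christoffel symbols (Γ^k_{ij} = Γ^k_{ji}):
Γ^θ_{φ φ} = -sin(2*θ)/2
Γ^φ_{θ φ} = 1/tan(θ)
R^φ_{θ φ θ} = ∂_φ Γ^φ_{θ θ} - ∂_θ Γ^φ_{θ φ} + Γ^φ_{φ m} Γ^m_{θ θ} - Γ^φ_{θ m} Γ^m_{θ φ}
  = (0) - (-1/sin(θ)^2) + (0) - (1/tan(θ)^2) = 1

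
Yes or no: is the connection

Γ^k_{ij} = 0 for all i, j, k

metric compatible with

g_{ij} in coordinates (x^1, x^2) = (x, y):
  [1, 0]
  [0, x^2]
Using ∇_k g_{ij} = ∂_k g_{ij} - Γ^m_{ki} g_{mj} - Γ^m_{kj} g_{im}:
∇_x g_{yy} = (2*x) - (0) - (0) = 2*x ≠ 0
So the connection is not metric compatible (it is not the Levi-Civita connection).
No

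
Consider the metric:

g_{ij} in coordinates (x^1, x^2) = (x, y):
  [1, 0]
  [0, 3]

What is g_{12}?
With x^1 = x, x^2 = y, g_{12} = g_{xy} is the row-1, column-2 entry of the matrix.
g_{12} = 0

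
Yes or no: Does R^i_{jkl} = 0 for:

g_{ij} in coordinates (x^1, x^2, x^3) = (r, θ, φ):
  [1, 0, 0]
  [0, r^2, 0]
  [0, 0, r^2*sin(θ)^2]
Non-zero Christoffel symbols:
Γ^r_{θ θ} = -r
Γ^r_{φ φ} = -r*sin(θ)^2
Γ^θ_{r θ} = 1/r
Γ^θ_{φ φ} = -sin(2*θ)/2
Γ^φ_{r φ} = 1/r
Γ^φ_{θ φ} = 1/tan(θ)
Ricci tensor: R_{rr} = 0, R_{rθ} = 0, R_{rφ} = 0, R_{θθ} = 0, R_{θφ} = 0, R_{φφ} = 0
All R_{ij} vanish; in 3 dimensions the Riemann tensor is fully determined by the Ricci tensor, so R^i_{jkl} = 0: the metric is flat (curvilinear coordinates on flat space).
Yes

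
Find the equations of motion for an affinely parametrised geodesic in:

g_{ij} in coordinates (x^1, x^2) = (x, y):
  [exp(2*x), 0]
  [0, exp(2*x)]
Geodesic equation: d^2x^k/dλ^2 + Γ^k_{ij} (dx^i/dλ)(dx^j/dλ) = 0.
Non-zero Christoffel symbols:
Γ^x_{x x} = 1
Γ^x_{y y} = -1
Γ^y_{x y} = 1
Substituting (the symmetric pair Γ^k_{ij}, Γ^k_{ji} combines into a factor 2):
d^2x/dλ^2 + (dx/dλ)^2 - (dy/dλ)^2 = 0
d^2y/dλ^2 + 2 (dx/dλ)(dy/dλ) = 0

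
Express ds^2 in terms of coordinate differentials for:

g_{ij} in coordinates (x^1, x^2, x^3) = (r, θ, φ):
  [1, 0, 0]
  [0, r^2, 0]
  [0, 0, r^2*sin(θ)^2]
ds^2 = g_{ij} dx^i dx^j; only the non-zero components contribute.
ds^2 = dr^2 + r^2 dθ^2 + r^2*sin(θ)^2 dφ^2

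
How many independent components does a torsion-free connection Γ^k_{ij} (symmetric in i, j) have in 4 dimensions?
Γ^k_{ij} has n choices for the upper index and n(n+1)/2 independent symmetric lower index pairs.
Total = 4 × 4×5/2 = 4 × 10 = 40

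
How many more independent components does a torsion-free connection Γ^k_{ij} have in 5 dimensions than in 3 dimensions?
Independent components in n dimensions: n × n(n+1)/2 = n^2(n+1)/2.
5D: 5 × 15 = 75
3D: 3 × 6 = 18
Difference = 75 - 18 = 57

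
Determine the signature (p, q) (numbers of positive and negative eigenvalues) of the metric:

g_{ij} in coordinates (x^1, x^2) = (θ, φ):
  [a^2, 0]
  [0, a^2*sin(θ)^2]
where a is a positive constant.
The metric is diagonal, so its eigenvalues are the diagonal entries: a^2, a^2*sin(θ)^2 (at a generic point, where coordinate-dependent entries are positive).
2 positive, 0 negative.
(2, 0) - Riemannian (positive definite)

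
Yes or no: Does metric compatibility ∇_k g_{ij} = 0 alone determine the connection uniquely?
One also needs vanishing torsion; metric compatibility plus torsion-freeness singles out the Levi-Civita connection.
No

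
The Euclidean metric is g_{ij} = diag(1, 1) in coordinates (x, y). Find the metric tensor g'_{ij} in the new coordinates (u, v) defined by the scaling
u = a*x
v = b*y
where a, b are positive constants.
Invert the transformation: x = u/a, y = v/b
g'_{ij} = (∂x^k/∂x'^i)(∂x^l/∂x'^j) g_{kl}; with g_{kl} = δ_{kl} this is Σ_k (∂x^k/∂x'^i)(∂x^k/∂x'^j).
Jacobian: ∂x/∂u = 1/a, ∂x/∂v = 0, ∂y/∂u = 0, ∂y/∂v = 1/b
g'_{uu} = (1/a)(1/a) + (0)(0) = 1/a^2
g'_{uv} = (1/a)(0) + (0)(1/b) = 0
g'_{vv} = (0)(0) + (1/b)(1/b) = 1/b^2
g'_{ij} = diag(1/a^2, 1/b^2)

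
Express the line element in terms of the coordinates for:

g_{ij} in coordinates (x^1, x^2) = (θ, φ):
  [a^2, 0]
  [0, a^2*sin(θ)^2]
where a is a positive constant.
ds^2 = g_{ij} dx^i dx^j; only the non-zero components contribute.
ds^2 = a^2 dθ^2 + a^2*sin(θ)^2 dφ^2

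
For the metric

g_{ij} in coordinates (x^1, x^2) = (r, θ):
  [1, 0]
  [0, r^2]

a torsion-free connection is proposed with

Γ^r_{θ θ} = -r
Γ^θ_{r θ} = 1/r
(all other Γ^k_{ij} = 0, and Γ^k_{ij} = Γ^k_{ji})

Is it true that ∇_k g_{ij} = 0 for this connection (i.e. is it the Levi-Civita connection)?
Using ∇_k g_{ij} = ∂_k g_{ij} - Γ^m_{ki} g_{mj} - Γ^m_{kj} g_{im}:
e.g. ∇_r g_{θθ} = (2*r) - (r) - (r) = 0
Every component ∇_k g_{ij} vanishes: the connection is metric compatible.
Yes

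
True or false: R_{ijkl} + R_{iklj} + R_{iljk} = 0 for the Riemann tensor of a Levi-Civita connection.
This is the first (algebraic) Bianchi identity.
True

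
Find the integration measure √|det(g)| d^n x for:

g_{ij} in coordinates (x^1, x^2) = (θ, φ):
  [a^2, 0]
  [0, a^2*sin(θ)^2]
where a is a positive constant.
det(g) = a^4*sin(θ)^2
√|det(g)| = a^2*sin(θ) (taking 0 < θ < π so that |sin(θ)| = sin(θ))
Volume element: dV = a^2*sin(θ) dθ dφ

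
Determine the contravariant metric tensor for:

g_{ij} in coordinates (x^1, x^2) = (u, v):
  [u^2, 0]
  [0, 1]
The metric is diagonal, so g^{ij} is diagonal with entries 1/g_{ii}: diag(1/(u^2), 1).
g^{ij}:
  [1/u^2, 0]
  [0, 1]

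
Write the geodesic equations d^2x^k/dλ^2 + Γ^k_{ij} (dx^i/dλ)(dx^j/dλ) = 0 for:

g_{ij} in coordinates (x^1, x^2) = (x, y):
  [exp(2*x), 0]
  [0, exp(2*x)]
Geodesic equation: d^2x^k/dλ^2 + Γ^k_{ij} (dx^i/dλ)(dx^j/dλ) = 0.
Non-zero Christoffel symbols:
Γ^x_{x x} = 1
Γ^x_{y y} = -1
Γ^y_{x y} = 1
Substituting (the symmetric pair Γ^k_{ij}, Γ^k_{ji} combines into a factor 2):
d^2x/dλ^2 + (dx/dλ)^2 - (dy/dλ)^2 = 0
d^2y/dλ^2 + 2 (dx/dλ)(dy/dλ) = 0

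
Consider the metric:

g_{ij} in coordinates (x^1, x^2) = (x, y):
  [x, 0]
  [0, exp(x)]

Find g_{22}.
With x^1 = x, x^2 = y, g_{22} = g_{yy} is the row-2, column-2 entry of the matrix.
g_{22} = exp(x)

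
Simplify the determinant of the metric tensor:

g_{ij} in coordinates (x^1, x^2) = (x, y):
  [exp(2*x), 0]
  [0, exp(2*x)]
For a 2×2 metric: det(g) = g_{11}·g_{22} - g_{12}·g_{21}
= (exp(2*x))·(exp(2*x)) - (0)·(0)
= exp(4*x) - 0
det(g) = exp(4*x)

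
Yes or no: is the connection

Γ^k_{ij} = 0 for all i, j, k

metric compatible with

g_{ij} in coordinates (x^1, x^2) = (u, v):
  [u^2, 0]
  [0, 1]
Using ∇_k g_{ij} = ∂_k g_{ij} - Γ^m_{ki} g_{mj} - Γ^m_{kj} g_{im}:
∇_u g_{uu} = (2*u) - (0) - (0) = 2*u ≠ 0
So the connection is not metric compatible (it is not the Levi-Civita connection).
No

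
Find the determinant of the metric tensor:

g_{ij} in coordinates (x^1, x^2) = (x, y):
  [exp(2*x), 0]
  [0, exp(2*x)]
For a 2×2 metric: det(g) = g_{11}·g_{22} - g_{12}·g_{21}
= (exp(2*x))·(exp(2*x)) - (0)·(0)
= exp(4*x) - 0
det(g) = exp(4*x)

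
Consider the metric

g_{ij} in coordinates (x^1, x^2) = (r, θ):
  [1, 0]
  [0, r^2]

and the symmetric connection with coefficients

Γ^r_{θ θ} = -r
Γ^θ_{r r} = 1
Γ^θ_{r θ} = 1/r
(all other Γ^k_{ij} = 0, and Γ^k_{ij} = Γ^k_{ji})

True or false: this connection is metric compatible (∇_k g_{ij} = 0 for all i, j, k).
Using ∇_k g_{ij} = ∂_k g_{ij} - Γ^m_{ki} g_{mj} - Γ^m_{kj} g_{im}:
∇_r g_{rθ} = (0) - (r^2) - (0) = -r^2 ≠ 0
So the connection is not metric compatible (it is not the Levi-Civita connection).
False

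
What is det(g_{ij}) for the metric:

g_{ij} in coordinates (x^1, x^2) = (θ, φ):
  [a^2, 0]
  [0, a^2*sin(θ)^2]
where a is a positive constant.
For a 2×2 metric: det(g) = g_{11}·g_{22} - g_{12}·g_{21}
= (a^2)·(a^2*sin(θ)^2) - (0)·(0)
= a^4*sin(θ)^2 - 0
det(g) = a^4*sin(θ)^2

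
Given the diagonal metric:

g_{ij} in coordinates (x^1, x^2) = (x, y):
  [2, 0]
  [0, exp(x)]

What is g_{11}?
With x^1 = x, x^2 = y, g_{11} = g_{xx} is the row-1, column-1 entry of the matrix.
g_{11} = 2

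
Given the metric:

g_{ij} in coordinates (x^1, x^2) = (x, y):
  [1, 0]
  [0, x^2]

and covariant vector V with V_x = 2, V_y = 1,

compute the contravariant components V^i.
Inverse metric (diagonal): g^{xx} = 1, g^{yy} = 1/x^2
V^i = g^{ij} V_j:
V^x = (1)(2) + (0)(1) = 2
V^y = (0)(2) + (1/x^2)(1) = 1/x^2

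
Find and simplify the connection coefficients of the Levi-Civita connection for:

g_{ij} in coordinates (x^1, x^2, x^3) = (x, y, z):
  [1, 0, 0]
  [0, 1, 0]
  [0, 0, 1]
Using Γ^k_{ij} = (1/2) g^{km} (∂_i g_{mj} + ∂_j g_{mi} - ∂_m g_{ij}); the metric is diagonal, so only the m = k term contributes.
Every metric component is constant, so all ∂_m g_{ij} = 0 and every Christoffel symbol vanishes.
All Christoffel symbols are zero.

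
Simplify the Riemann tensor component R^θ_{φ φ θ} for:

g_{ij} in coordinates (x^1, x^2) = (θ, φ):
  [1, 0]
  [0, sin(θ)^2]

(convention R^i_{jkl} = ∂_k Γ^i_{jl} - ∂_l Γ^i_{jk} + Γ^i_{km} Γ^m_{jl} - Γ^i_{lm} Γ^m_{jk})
Non-zero Christoffel symbols (Γ^k_{ij} = Γ^k_{ji}):
Γ^θ_{φ φ} = -sin(2*θ)/2
Γ^φ_{θ φ} = 1/tan(θ)
R^θ_{φ φ θ} = ∂_φ Γ^θ_{φ θ} - ∂_θ Γ^θ_{φ φ} + Γ^θ_{φ m} Γ^m_{φ θ} - Γ^θ_{θ m} Γ^m_{φ φ}
  = (0) - (-cos(2*θ)) + (-cos(θ)^2) - (0) = -sin(θ)^2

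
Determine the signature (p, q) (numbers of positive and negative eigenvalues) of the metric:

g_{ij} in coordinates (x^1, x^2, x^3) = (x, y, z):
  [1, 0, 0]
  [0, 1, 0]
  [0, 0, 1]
The metric is diagonal, so its eigenvalues are the diagonal entries: 1, 1, 1 (at a generic point, where coordinate-dependent entries are positive).
3 positive, 0 negative.
(3, 0) - Riemannian (positive definite)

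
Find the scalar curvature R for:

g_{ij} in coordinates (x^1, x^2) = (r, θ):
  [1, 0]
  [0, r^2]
Non-zero Christoffel symbols (Γ^k_{ij} = Γ^k_{ji}):
Γ^r_{θ θ} = -r
Γ^θ_{r θ} = 1/r
Ricci tensor (R_{ij} = R^k_{ikj}): R_{rr} = 0, R_{rθ} = 0, R_{θθ} = 0
Inverse metric: g^{rr} = 1, g^{θθ} = 1/r^2
R = g^{ij} R_{ij} = (1)(0) + (1/r^2)(0) = 0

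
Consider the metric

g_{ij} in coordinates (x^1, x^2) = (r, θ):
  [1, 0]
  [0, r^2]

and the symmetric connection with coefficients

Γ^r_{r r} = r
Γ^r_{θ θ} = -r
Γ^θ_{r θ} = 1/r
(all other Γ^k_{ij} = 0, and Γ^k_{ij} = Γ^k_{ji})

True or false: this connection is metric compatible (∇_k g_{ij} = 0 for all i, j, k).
Using ∇_k g_{ij} = ∂_k g_{ij} - Γ^m_{ki} g_{mj} - Γ^m_{kj} g_{im}:
∇_r g_{rr} = (0) - (r) - (r) = -2*r ≠ 0
So the connection is not metric compatible (it is not the Levi-Civita connection).
False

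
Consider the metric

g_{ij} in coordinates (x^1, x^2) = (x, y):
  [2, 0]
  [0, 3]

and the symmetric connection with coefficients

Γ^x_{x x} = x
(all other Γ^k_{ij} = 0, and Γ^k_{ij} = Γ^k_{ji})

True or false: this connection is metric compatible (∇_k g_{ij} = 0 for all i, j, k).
Using ∇_k g_{ij} = ∂_k g_{ij} - Γ^m_{ki} g_{mj} - Γ^m_{kj} g_{im}:
∇_x g_{xx} = (0) - (2*x) - (2*x) = -4*x ≠ 0
So the connection is not metric compatible (it is not the Levi-Civita connection).
False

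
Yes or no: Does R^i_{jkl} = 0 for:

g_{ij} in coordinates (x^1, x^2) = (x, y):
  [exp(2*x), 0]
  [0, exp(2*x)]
Non-zero Christoffel symbols:
Γ^x_{x x} = 1
Γ^x_{y y} = -1
Γ^y_{x y} = 1
Ricci tensor: R_{xx} = 0, R_{xy} = 0, R_{yy} = 0
All R_{ij} vanish; in 2 dimensions the Riemann tensor is fully determined by the Ricci tensor, so R^i_{jkl} = 0: the metric is flat (curvilinear coordinates on flat space).
Yes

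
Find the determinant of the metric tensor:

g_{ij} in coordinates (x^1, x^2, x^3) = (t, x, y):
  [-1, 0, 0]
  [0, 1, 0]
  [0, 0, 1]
Diagonal metric: det(g) = g_{11}·g_{22}·g_{33}
= (-1)·(1)·(1)
det(g) = -1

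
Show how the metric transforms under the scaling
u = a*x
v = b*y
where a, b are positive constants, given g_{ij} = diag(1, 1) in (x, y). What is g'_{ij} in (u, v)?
Invert the transformation: x = u/a, y = v/b
g'_{ij} = (∂x^k/∂x'^i)(∂x^l/∂x'^j) g_{kl}; with g_{kl} = δ_{kl} this is Σ_k (∂x^k/∂x'^i)(∂x^k/∂x'^j).
Jacobian: ∂x/∂u = 1/a, ∂x/∂v = 0, ∂y/∂u = 0, ∂y/∂v = 1/b
g'_{uu} = (1/a)(1/a) + (0)(0) = 1/a^2
g'_{uv} = (1/a)(0) + (0)(1/b) = 0
g'_{vv} = (0)(0) + (1/b)(1/b) = 1/b^2
g'_{ij} = diag(1/a^2, 1/b^2)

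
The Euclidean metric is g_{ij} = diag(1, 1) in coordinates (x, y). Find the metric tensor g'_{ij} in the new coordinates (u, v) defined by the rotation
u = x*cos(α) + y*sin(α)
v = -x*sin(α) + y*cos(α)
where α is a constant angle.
Invert the transformation: x = u*cos(α) - v*sin(α), y = u*sin(α) + v*cos(α)
g'_{ij} = (∂x^k/∂x'^i)(∂x^l/∂x'^j) g_{kl}; with g_{kl} = δ_{kl} this is Σ_k (∂x^k/∂x'^i)(∂x^k/∂x'^j).
Jacobian: ∂x/∂u = cos(α), ∂x/∂v = -sin(α), ∂y/∂u = sin(α), ∂y/∂v = cos(α)
g'_{uu} = (cos(α))(cos(α)) + (sin(α))(sin(α)) = 1
g'_{uv} = (cos(α))(-sin(α)) + (sin(α))(cos(α)) = 0
g'_{vv} = (-sin(α))(-sin(α)) + (cos(α))(cos(α)) = 1
g'_{ij} = diag(1, 1)
The Euclidean metric is invariant under rotations.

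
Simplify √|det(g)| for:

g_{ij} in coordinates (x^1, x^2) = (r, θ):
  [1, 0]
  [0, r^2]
det(g) = r^2
√|det(g)| = r
Volume element: dV = r dr dθ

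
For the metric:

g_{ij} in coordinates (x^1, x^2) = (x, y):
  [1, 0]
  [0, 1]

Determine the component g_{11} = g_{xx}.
With x^1 = x, x^2 = y, g_{11} = g_{xx} is the row-1, column-1 entry of the matrix.
g_{11} = 1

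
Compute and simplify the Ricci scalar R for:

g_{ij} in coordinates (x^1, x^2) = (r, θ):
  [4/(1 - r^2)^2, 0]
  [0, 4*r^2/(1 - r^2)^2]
Non-zero Christoffel symbols (Γ^k_{ij} = Γ^k_{ji}):
Γ^r_{r r} = 2*r/(1 - r^2)
Γ^r_{θ θ} = (r^3 + r)/(r^2 - 1)
Γ^θ_{r θ} = (-r^2 - 1)/(r^3 - r)
Ricci tensor (R_{ij} = R^k_{ikj}): R_{rr} = -4/(r^2 - 1)^2, R_{rθ} = 0, R_{θθ} = -4*r^2/(r^2 - 1)^2
Inverse metric: g^{rr} = (1 - r^2)^2/4, g^{θθ} = (1 - r^2)^2/(4*r^2)
R = g^{ij} R_{ij} = ((1 - r^2)^2/4)(-4/(r^2 - 1)^2) + ((1 - r^2)^2/(4*r^2))(-4*r^2/(r^2 - 1)^2) = -2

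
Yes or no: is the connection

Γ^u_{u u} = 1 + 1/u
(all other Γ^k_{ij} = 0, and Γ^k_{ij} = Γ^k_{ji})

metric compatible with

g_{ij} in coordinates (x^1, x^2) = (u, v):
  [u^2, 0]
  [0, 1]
Using ∇_k g_{ij} = ∂_k g_{ij} - Γ^m_{ki} g_{mj} - Γ^m_{kj} g_{im}:
∇_u g_{uu} = (2*u) - (u^2 + u) - (u^2 + u) = -2*u^2 ≠ 0
So the connection is not metric compatible (it is not the Levi-Civita connection).
No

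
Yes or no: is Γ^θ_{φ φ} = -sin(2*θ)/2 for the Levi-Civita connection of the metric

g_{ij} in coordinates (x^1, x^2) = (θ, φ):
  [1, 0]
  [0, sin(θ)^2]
Γ^θ_{φ φ} = (1/2) g^{θθ} (∂_φ g_{θφ} + ∂_φ g_{θφ} - ∂_θ g_{φφ}) = (1/2)(1)((0) + (0) - (sin(2*θ))) = -sin(2*θ)/2
This equals the proposed value -sin(2*θ)/2.
Yes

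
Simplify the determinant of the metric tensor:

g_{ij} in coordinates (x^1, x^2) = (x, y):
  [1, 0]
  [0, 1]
For a 2×2 metric: det(g) = g_{11}·g_{22} - g_{12}·g_{21}
= (1)·(1) - (0)·(0)
= 1 - 0
det(g) = 1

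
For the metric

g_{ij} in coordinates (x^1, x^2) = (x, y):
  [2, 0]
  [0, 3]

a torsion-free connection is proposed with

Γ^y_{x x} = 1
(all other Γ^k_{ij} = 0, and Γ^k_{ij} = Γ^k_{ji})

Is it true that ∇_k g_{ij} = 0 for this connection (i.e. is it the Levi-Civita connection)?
Using ∇_k g_{ij} = ∂_k g_{ij} - Γ^m_{ki} g_{mj} - Γ^m_{kj} g_{im}:
∇_x g_{xy} = (0) - (3) - (0) = -3 ≠ 0
So the connection is not metric compatible (it is not the Levi-Civita connection).
No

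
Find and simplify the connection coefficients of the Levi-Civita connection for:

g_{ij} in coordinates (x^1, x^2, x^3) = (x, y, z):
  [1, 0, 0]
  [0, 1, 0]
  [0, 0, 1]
Using Γ^k_{ij} = (1/2) g^{km} (∂_i g_{mj} + ∂_j g_{mi} - ∂_m g_{ij}); the metric is diagonal, so only the m = k term contributes.
Every metric component is constant, so all ∂_m g_{ij} = 0 and every Christoffel symbol vanishes.
All Christoffel symbols are zero.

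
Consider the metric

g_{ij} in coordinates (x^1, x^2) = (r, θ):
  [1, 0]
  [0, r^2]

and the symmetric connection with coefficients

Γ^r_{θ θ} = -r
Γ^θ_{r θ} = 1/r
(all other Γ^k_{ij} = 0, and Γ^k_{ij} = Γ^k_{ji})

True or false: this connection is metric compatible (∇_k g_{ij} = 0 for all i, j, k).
Using ∇_k g_{ij} = ∂_k g_{ij} - Γ^m_{ki} g_{mj} - Γ^m_{kj} g_{im}:
e.g. ∇_r g_{θθ} = (2*r) - (r) - (r) = 0
Every component ∇_k g_{ij} vanishes: the connection is metric compatible.
True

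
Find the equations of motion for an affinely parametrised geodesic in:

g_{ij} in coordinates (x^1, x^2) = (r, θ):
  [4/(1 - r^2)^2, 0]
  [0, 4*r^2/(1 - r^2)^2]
Geodesic equation: d^2x^k/dλ^2 + Γ^k_{ij} (dx^i/dλ)(dx^j/dλ) = 0.
Non-zero Christoffel symbols:
Γ^r_{r r} = 2*r/(1 - r^2)
Γ^r_{θ θ} = (r^3 + r)/(r^2 - 1)
Γ^θ_{r θ} = (-r^2 - 1)/(r^3 - r)
Substituting (the symmetric pair Γ^k_{ij}, Γ^k_{ji} combines into a factor 2):
d^2r/dλ^2 + (2*r/(1 - r^2)) (dr/dλ)^2 + ((r^3 + r)/(r^2 - 1)) (dθ/dλ)^2 = 0
d^2θ/dλ^2 + ((-2*r^2 - 2)/(r^3 - r)) (dr/dλ)(dθ/dλ) = 0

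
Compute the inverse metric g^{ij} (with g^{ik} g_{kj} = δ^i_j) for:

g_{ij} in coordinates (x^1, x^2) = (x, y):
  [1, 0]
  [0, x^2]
The metric is diagonal, so g^{ij} is diagonal with entries 1/g_{ii}: diag(1, 1/(x^2)).
g^{ij}:
  [1, 0]
  [0, 1/x^2]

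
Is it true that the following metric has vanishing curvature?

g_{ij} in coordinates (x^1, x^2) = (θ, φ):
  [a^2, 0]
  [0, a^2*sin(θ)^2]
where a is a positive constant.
Non-zero Christoffel symbols:
Γ^θ_{φ φ} = -sin(2*θ)/2
Γ^φ_{θ φ} = 1/tan(θ)
Ricci tensor: R_{θθ} = 1, R_{θφ} = 0, R_{φφ} = sin(θ)^2
The Ricci tensor is non-zero, so the Riemann tensor is non-zero: not flat.
No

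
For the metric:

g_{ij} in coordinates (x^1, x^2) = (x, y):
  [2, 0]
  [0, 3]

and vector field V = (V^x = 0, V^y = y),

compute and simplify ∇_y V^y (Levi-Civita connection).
All Christoffel symbols are zero.
∇_y V^y = ∂_y V^y + Γ^y_{y j} V^j
  = (1) + (0)(0) + (0)(y)
  = 1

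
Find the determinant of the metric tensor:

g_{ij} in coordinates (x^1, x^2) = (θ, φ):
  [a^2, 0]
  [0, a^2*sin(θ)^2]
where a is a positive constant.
For a 2×2 metric: det(g) = g_{11}·g_{22} - g_{12}·g_{21}
= (a^2)·(a^2*sin(θ)^2) - (0)·(0)
= a^4*sin(θ)^2 - 0
det(g) = a^4*sin(θ)^2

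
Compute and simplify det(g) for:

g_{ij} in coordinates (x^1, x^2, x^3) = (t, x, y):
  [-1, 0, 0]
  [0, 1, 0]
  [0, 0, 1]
Diagonal metric: det(g) = g_{11}·g_{22}·g_{33}
= (-1)·(1)·(1)
det(g) = -1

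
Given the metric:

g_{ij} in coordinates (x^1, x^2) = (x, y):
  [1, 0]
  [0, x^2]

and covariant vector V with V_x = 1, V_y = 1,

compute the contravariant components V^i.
Inverse metric (diagonal): g^{xx} = 1, g^{yy} = 1/x^2
V^i = g^{ij} V_j:
V^x = (1)(1) + (0)(1) = 1
V^y = (0)(1) + (1/x^2)(1) = 1/x^2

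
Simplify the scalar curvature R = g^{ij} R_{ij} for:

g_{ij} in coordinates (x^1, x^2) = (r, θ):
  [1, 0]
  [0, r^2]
Non-zero Christoffel symbols (Γ^k_{ij} = Γ^k_{ji}):
Γ^r_{θ θ} = -r
Γ^θ_{r θ} = 1/r
Ricci tensor (R_{ij} = R^k_{ikj}): R_{rr} = 0, R_{rθ} = 0, R_{θθ} = 0
Inverse metric: g^{rr} = 1, g^{θθ} = 1/r^2
R = g^{ij} R_{ij} = (1)(0) + (1/r^2)(0) = 0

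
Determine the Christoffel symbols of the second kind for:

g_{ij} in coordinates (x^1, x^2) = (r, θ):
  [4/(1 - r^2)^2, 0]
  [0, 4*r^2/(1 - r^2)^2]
Using Γ^k_{ij} = (1/2) g^{km} (∂_i g_{mj} + ∂_j g_{mi} - ∂_m g_{ij}); the metric is diagonal, so only the m = k term contributes.
Non-zero symbols (using the symmetry Γ^k_{ij} = Γ^k_{ji}):
Γ^r_{r r} = (1/2) g^{rr} (∂_r g_{rr} + ∂_r g_{rr} - ∂_r g_{rr}) = (1/2)((1 - r^2)^2/4)((16*r/(1 - r^2)^3) + (16*r/(1 - r^2)^3) - (16*r/(1 - r^2)^3)) = 2*r/(1 - r^2)
Γ^r_{θ θ} = (1/2) g^{rr} (∂_θ g_{rθ} + ∂_θ g_{rθ} - ∂_r g_{θθ}) = (1/2)((1 - r^2)^2/4)((0) + (0) - (-8*(r^3 + r)/(r^2 - 1)^3)) = (r^3 + r)/(r^2 - 1)
Γ^θ_{r θ} = (1/2) g^{θθ} (∂_r g_{θθ} + ∂_θ g_{θr} - ∂_θ g_{rθ}) = (1/2)((1 - r^2)^2/(4*r^2))((-8*(r^3 + r)/(r^2 - 1)^3) + (0) - (0)) = (-r^2 - 1)/(r^3 - r)
All other Christoffel symbols are zero.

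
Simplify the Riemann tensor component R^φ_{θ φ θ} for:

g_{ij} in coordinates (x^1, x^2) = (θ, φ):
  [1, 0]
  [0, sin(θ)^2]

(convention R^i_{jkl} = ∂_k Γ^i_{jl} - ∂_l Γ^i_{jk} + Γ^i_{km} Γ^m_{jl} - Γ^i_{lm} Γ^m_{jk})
Non-zero Christoffel symbols (Γ^k_{ij} = Γ^k_{ji}):
Γ^θ_{φ φ} = -sin(2*θ)/2
Γ^φ_{θ φ} = 1/tan(θ)
R^φ_{θ φ θ} = ∂_φ Γ^φ_{θ θ} - ∂_θ Γ^φ_{θ φ} + Γ^φ_{φ m} Γ^m_{θ θ} - Γ^φ_{θ m} Γ^m_{θ φ}
  = (0) - (-1/sin(θ)^2) + (0) - (1/tan(θ)^2) = 1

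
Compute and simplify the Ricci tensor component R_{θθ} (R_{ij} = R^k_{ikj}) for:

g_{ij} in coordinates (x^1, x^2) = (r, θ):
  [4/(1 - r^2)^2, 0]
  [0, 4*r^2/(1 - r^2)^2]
Non-zero Christoffel symbols (Γ^k_{ij} = Γ^k_{ji}):
Γ^r_{r r} = 2*r/(1 - r^2)
Γ^r_{θ θ} = (r^3 + r)/(r^2 - 1)
Γ^θ_{r θ} = (-r^2 - 1)/(r^3 - r)
R^r_{θ r θ} = ∂_r Γ^r_{θ θ} - ∂_θ Γ^r_{θ r} + Γ^r_{r m} Γ^m_{θ θ} - Γ^r_{θ m} Γ^m_{θ r}
  = ((r^4 - 4*r^2 - 1)/(r^2 - 1)^2) - (0) + (-2*r^2*(r^2 + 1)/(r^2 - 1)^2) - (-(r^2 + 1)^2/(r^2 - 1)^2) = -4*r^2/(r^2 - 1)^2
R^θ_{θ θ θ} = 0 (a repeated index in an antisymmetric pair)
R_{θθ} = R^r_{θ r θ} + R^θ_{θ θ θ} = (-4*r^2/(r^2 - 1)^2) + (0) = -4*r^2/(r^2 - 1)^2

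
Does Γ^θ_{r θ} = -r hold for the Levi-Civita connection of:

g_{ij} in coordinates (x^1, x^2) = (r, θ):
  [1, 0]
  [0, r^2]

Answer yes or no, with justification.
Γ^θ_{r θ} = (1/2) g^{θθ} (∂_r g_{θθ} + ∂_θ g_{θr} - ∂_θ g_{rθ}) = (1/2)(1/r^2)((2*r) + (0) - (0)) = 1/r
This differs from the proposed value -r.
No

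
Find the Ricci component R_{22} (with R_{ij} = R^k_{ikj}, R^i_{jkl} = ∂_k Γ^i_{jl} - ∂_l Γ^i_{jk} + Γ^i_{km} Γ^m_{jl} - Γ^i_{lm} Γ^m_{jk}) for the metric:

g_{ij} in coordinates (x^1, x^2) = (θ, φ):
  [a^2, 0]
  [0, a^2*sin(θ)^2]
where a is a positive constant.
Non-zero Christoffel symbols (Γ^k_{ij} = Γ^k_{ji}):
Γ^θ_{φ φ} = -sin(2*θ)/2
Γ^φ_{θ φ} = 1/tan(θ)
R^θ_{φ θ φ} = ∂_θ Γ^θ_{φ φ} - ∂_φ Γ^θ_{φ θ} + Γ^θ_{θ m} Γ^m_{φ φ} - Γ^θ_{φ m} Γ^m_{φ θ}
  = (-cos(2*θ)) - (0) + (0) - (-cos(θ)^2) = sin(θ)^2
R^φ_{φ φ φ} = 0 (a repeated index in an antisymmetric pair)
R_{φφ} = R^θ_{φ θ φ} + R^φ_{φ φ φ} = (sin(θ)^2) + (0) = sin(θ)^2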